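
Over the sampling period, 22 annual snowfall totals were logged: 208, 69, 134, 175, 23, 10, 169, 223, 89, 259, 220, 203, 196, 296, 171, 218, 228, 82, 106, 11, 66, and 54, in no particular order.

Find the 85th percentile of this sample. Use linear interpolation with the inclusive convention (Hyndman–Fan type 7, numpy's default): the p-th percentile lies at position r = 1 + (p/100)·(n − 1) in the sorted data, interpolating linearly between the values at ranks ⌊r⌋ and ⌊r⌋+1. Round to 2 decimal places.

Sorted: 10, 11, 23, 54, 66, 69, 82, 89, 106, 134, 169, 171, 175, 196, 203, 208, 218, 220, 223, 228, 259, 296.
n = 22.
r = 1 + (85/100)·(22 − 1) = 1 + 17.85 = 18.85.
Rank 18 is 220 and rank 19 is 223.
Interpolate: 220 + 0.85·(223 − 220) = 220 + 0.85·3 = 222.55.

222.55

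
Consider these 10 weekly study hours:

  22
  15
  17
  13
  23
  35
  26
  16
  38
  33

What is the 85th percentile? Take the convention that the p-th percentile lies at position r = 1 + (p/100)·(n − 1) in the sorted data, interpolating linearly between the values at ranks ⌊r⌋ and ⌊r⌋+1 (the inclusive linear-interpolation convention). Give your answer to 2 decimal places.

34.30

Sorted: 13, 15, 16, 17, 22, 23, 26, 33, 35, 38.
n = 10.
r = 1 + (85/100)·(10 − 1) = 1 + 7.65 = 8.65.
Rank 8 is 33 and rank 9 is 35.
Interpolate: 33 + 0.65·(35 − 33) = 33 + 0.65·2 = 34.3.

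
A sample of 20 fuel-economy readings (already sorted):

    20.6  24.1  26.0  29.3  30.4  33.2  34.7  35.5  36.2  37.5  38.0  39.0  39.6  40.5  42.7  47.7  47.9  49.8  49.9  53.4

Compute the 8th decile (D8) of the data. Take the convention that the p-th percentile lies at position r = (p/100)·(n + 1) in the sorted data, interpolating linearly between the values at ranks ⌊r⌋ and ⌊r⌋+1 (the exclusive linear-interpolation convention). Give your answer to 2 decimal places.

n = 20.
r = (80/100)·(20 + 1) = 16.8.
Rank 16 is 47.7 and rank 17 is 47.9.
Interpolate: 47.7 + 0.8·(47.9 − 47.7) = 47.7 + 0.8·0.2 = 47.86.

47.86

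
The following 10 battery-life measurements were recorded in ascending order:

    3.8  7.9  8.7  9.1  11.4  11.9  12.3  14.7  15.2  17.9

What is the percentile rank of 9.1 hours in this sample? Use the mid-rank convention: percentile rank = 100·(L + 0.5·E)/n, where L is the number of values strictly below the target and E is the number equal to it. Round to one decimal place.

35.0

Count below 9.1: L = 3; count equal: E = 1; n = 10.
Percentile rank = 100·(3 + 0.5·1)/10 = 100·3.5/10 = 35.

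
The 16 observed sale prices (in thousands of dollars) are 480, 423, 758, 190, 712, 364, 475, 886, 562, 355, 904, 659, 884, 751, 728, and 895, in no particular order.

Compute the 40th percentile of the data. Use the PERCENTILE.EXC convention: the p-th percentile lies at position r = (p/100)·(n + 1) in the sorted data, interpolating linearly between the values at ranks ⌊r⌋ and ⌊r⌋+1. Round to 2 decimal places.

545.60

Sorted: 190, 355, 364, 423, 475, 480, 562, 659, 712, 728, 751, 758, 884, 886, 895, 904.
n = 16.
r = (40/100)·(16 + 1) = 6.8.
Rank 6 is 480 and rank 7 is 562.
Interpolate: 480 + 0.8·(562 − 480) = 480 + 0.8·82 = 545.6.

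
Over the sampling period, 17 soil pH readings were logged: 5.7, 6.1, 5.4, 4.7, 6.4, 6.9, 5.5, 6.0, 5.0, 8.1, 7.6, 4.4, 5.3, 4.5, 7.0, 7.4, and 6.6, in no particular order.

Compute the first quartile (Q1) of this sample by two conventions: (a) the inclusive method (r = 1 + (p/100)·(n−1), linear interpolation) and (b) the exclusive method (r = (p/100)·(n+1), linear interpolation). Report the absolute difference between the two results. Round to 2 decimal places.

Sorted: 4.4, 4.5, 4.7, 5.0, 5.3, 5.4, 5.5, 5.7, 6.0, 6.1, 6.4, 6.6, 6.9, 7.0, 7.4, 7.6, 8.1.
n = 17.
(a) r = 5 → value at rank 5 = 5.3.
(b) r = 4.5; between ranks 4 (5.0) and 5 (5.3): 5.15.
|5.3 − 5.15| = 0.15.

0.15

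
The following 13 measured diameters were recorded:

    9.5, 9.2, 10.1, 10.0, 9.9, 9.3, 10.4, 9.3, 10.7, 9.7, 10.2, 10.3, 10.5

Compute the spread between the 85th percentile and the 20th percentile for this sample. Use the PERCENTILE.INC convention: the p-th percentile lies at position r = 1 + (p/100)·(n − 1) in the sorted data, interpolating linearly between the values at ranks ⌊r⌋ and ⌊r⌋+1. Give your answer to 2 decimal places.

1.04

Sorted: 9.2, 9.3, 9.3, 9.5, 9.7, 9.9, 10.0, 10.1, 10.2, 10.3, 10.4, 10.5, 10.7.
n = 13.
P20: r = 3.4; ranks 3–4 are 9.3, 9.5; interpolating gives 9.38.
P85: r = 11.2; ranks 11–12 are 10.4, 10.5; interpolating gives 10.42.
Difference: 10.42 − 9.38 = 1.04.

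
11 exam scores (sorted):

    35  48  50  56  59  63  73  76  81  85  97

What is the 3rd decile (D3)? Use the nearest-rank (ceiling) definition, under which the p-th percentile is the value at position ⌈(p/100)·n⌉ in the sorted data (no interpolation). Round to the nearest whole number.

n = 11.
Position = ⌈30/100 · 11⌉ = ⌈3.3⌉ = 4.
The value at rank 4 is 56.

56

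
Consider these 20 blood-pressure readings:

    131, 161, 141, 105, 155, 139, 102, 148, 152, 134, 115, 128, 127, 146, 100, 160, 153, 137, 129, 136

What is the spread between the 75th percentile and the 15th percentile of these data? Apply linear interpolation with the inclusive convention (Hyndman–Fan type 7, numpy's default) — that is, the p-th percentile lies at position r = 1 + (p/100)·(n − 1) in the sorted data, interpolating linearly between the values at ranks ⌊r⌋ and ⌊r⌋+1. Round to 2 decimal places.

35.50

Sorted: 100, 102, 105, 115, 127, 128, 129, 131, 134, 136, 137, 139, 141, 146, 148, 152, 153, 155, 160, 161.
n = 20.
P15: r = 3.85; ranks 3–4 are 105, 115; interpolating gives 113.5.
P75: r = 15.25; ranks 15–16 are 148, 152; interpolating gives 149.
Difference: 149 − 113.5 = 35.5.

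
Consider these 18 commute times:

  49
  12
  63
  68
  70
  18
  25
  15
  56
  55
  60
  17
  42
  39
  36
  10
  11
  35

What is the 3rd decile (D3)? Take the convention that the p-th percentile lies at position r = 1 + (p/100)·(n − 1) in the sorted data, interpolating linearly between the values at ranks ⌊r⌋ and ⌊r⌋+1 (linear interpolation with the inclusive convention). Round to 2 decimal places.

Sorted: 10, 11, 12, 15, 17, 18, 25, 35, 36, 39, 42, 49, 55, 56, 60, 63, 68, 70.
n = 18.
r = 1 + (30/100)·(18 − 1) = 1 + 5.1 = 6.1.
Rank 6 is 18 and rank 7 is 25.
Interpolate: 18 + 0.1·(25 − 18) = 18 + 0.1·7 = 18.7.

18.70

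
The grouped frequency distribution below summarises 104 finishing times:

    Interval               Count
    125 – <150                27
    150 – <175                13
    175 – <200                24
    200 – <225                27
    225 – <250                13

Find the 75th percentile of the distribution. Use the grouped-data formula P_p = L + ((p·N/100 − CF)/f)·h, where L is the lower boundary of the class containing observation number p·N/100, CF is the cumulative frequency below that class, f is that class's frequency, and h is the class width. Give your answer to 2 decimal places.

212.96

N = 104; target position k = 75/100 · 104 = 78.
Cumulative frequencies: 27, 40, 64, 91, 104.
Observation 78 falls in the class 200 – <225.
L = 200, CF = 64, f = 27, h = 25.
P75 = 200 + ((78 − 64)/27)·25 = 200 + 12.963 = 212.963.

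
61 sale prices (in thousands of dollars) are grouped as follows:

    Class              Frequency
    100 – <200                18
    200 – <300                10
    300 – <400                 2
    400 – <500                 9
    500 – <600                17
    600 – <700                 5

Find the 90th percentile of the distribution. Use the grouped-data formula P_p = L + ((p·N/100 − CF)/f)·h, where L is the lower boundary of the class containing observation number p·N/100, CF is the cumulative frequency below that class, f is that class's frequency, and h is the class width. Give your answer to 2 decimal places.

N = 61; target position k = 90/100 · 61 = 54.9.
Cumulative frequencies: 18, 28, 30, 39, 56, 61.
Observation 54.9 falls in the class 500 – <600.
L = 500, CF = 39, f = 17, h = 100.
P90 = 500 + ((54.9 − 39)/17)·100 = 500 + 93.5294 = 593.529.

593.53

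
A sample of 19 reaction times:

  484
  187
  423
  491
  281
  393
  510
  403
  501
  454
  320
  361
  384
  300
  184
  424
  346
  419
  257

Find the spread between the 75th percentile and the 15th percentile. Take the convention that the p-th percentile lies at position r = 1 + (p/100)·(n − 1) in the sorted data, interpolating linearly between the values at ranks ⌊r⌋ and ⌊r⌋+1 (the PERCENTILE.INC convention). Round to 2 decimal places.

Sorted: 184, 187, 257, 281, 300, 320, 346, 361, 384, 393, 403, 419, 423, 424, 454, 484, 491, 501, 510.
n = 19.
P15: r = 3.7; ranks 3–4 are 257, 281; interpolating gives 273.8.
P75: r = 14.5; ranks 14–15 are 424, 454; interpolating gives 439.
Difference: 439 − 273.8 = 165.2.

165.20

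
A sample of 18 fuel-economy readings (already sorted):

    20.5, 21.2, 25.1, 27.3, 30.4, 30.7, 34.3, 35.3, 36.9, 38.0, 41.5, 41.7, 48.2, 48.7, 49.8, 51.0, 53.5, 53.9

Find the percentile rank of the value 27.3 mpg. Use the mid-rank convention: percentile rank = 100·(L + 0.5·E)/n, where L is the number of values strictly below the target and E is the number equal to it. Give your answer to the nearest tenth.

Count below 27.3: L = 3; count equal: E = 1; n = 18.
Percentile rank = 100·(3 + 0.5·1)/18 = 100·3.5/18 = 19.44.

19.4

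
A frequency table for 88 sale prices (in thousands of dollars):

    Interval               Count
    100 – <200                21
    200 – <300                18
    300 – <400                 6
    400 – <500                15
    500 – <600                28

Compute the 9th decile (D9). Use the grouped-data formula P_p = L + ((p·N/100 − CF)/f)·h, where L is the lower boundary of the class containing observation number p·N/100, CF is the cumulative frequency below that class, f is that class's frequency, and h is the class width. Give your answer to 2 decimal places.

568.57

N = 88; target position k = 90/100 · 88 = 79.2.
Cumulative frequencies: 21, 39, 45, 60, 88.
Observation 79.2 falls in the class 500 – <600.
L = 500, CF = 60, f = 28, h = 100.
P90 = 500 + ((79.2 − 60)/28)·100 = 500 + 68.5714 = 568.571.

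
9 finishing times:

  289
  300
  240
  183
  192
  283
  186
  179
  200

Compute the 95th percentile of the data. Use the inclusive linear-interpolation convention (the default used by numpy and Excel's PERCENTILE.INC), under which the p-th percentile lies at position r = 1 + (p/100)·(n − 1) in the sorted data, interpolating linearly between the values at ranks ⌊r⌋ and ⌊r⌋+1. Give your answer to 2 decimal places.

Sorted: 179, 183, 186, 192, 200, 240, 283, 289, 300.
n = 9.
r = 1 + (95/100)·(9 − 1) = 1 + 7.6 = 8.6.
Rank 8 is 289 and rank 9 is 300.
Interpolate: 289 + 0.6·(300 − 289) = 289 + 0.6·11 = 295.6.

295.60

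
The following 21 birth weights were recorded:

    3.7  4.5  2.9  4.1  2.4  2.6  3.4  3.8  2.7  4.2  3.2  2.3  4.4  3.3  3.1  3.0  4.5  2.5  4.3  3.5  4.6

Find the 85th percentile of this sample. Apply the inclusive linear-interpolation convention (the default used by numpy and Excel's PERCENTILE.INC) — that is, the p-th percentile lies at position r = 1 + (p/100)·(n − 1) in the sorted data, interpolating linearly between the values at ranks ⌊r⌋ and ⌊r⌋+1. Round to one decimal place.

4.4

Sorted: 2.3, 2.4, 2.5, 2.6, 2.7, 2.9, 3.0, 3.1, 3.2, 3.3, 3.4, 3.5, 3.7, 3.8, 4.1, 4.2, 4.3, 4.4, 4.5, 4.5, 4.6.
n = 21.
r = 1 + (85/100)·(21 − 1) = 1 + 17 = 18.
r is an integer, so P85 is the value at rank 18: 4.4.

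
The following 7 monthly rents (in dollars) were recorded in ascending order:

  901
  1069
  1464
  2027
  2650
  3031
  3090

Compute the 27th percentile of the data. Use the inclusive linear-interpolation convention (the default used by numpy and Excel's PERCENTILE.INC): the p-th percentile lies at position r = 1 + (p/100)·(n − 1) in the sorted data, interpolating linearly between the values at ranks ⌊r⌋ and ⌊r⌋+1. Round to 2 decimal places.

n = 7.
r = 1 + (27/100)·(7 − 1) = 1 + 1.62 = 2.62.
Rank 2 is 1069 and rank 3 is 1464.
Interpolate: 1069 + 0.62·(1464 − 1069) = 1069 + 0.62·395 = 1313.9.

1313.90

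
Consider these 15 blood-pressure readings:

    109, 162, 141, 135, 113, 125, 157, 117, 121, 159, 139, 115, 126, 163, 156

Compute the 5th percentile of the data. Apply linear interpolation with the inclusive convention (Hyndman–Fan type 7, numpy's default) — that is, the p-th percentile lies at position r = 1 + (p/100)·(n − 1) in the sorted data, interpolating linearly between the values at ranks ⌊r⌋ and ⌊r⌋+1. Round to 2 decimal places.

111.80

Sorted: 109, 113, 115, 117, 121, 125, 126, 135, 139, 141, 156, 157, 159, 162, 163.
n = 15.
r = 1 + (5/100)·(15 − 1) = 1 + 0.7 = 1.7.
Rank 1 is 109 and rank 2 is 113.
Interpolate: 109 + 0.7·(113 − 109) = 109 + 0.7·4 = 111.8.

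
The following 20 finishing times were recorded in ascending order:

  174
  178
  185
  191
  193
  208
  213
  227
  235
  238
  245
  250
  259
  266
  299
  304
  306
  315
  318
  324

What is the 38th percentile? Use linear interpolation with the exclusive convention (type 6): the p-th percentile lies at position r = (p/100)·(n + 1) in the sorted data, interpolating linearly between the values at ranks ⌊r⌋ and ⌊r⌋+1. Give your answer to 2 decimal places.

n = 20.
r = (38/100)·(20 + 1) = 7.98.
Rank 7 is 213 and rank 8 is 227.
Interpolate: 213 + 0.98·(227 − 213) = 213 + 0.98·14 = 226.72.

226.72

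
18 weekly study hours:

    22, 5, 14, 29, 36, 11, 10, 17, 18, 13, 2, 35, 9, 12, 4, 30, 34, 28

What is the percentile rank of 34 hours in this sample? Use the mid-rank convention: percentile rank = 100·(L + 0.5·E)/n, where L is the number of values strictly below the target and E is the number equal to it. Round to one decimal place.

Sorted: 2, 4, 5, 9, 10, 11, 12, 13, 14, 17, 18, 22, 28, 29, 30, 34, 35, 36.
Count below 34: L = 15; count equal: E = 1; n = 18.
Percentile rank = 100·(15 + 0.5·1)/18 = 100·15.5/18 = 86.11.

86.1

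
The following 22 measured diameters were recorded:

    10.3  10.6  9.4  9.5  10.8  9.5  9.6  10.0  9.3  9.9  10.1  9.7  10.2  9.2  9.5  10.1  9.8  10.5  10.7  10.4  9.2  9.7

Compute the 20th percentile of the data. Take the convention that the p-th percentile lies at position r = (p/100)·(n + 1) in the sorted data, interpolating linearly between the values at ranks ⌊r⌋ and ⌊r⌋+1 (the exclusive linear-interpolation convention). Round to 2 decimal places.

9.46

Sorted: 9.2, 9.2, 9.3, 9.4, 9.5, 9.5, 9.5, 9.6, 9.7, 9.7, 9.8, 9.9, 10.0, 10.1, 10.1, 10.2, 10.3, 10.4, 10.5, 10.6, 10.7, 10.8.
n = 22.
r = (20/100)·(22 + 1) = 4.6.
Rank 4 is 9.4 and rank 5 is 9.5.
Interpolate: 9.4 + 0.6·(9.5 − 9.4) = 9.4 + 0.6·0.1 = 9.46.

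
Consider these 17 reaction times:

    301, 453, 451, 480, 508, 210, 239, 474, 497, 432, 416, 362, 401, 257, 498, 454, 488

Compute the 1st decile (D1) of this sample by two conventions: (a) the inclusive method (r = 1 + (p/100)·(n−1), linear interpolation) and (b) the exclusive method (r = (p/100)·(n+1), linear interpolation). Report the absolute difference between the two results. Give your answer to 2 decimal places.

Sorted: 210, 239, 257, 301, 362, 401, 416, 432, 451, 453, 454, 474, 480, 488, 497, 498, 508.
n = 17.
(a) r = 2.6; between ranks 2 (239) and 3 (257): 249.8.
(b) r = 1.8; between ranks 1 (210) and 2 (239): 233.2.
|249.8 − 233.2| = 16.6.

16.60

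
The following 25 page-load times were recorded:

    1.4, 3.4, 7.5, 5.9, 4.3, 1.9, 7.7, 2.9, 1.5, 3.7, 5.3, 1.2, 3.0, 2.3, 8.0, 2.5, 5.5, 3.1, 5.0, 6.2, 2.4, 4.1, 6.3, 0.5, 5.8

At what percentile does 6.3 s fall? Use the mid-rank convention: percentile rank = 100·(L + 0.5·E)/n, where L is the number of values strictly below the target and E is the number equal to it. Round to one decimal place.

Sorted: 0.5, 1.2, 1.4, 1.5, 1.9, 2.3, 2.4, 2.5, 2.9, 3.0, 3.1, 3.4, 3.7, 4.1, 4.3, 5.0, 5.3, 5.5, 5.8, 5.9, 6.2, 6.3, 7.5, 7.7, 8.0.
Count below 6.3: L = 21; count equal: E = 1; n = 25.
Percentile rank = 100·(21 + 0.5·1)/25 = 100·21.5/25 = 86.

86.0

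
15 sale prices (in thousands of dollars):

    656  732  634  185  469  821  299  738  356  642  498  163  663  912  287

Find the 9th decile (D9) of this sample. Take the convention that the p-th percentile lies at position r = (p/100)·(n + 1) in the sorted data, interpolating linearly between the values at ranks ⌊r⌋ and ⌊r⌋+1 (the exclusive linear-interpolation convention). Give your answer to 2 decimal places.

Sorted: 163, 185, 287, 299, 356, 469, 498, 634, 642, 656, 663, 732, 738, 821, 912.
n = 15.
r = (90/100)·(15 + 1) = 14.4.
Rank 14 is 821 and rank 15 is 912.
Interpolate: 821 + 0.4·(912 − 821) = 821 + 0.4·91 = 857.4.

857.40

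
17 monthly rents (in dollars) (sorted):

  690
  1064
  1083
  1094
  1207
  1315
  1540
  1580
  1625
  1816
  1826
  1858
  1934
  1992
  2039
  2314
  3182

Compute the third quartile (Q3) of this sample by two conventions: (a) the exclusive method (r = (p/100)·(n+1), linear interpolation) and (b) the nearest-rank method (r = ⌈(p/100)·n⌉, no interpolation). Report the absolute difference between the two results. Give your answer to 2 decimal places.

n = 17.
(a) r = 13.5; between ranks 13 (1934) and 14 (1992): 1963.
(b) the nearest-rank method: rank 13 → 1934.
|1963 − 1934| = 29.

29.00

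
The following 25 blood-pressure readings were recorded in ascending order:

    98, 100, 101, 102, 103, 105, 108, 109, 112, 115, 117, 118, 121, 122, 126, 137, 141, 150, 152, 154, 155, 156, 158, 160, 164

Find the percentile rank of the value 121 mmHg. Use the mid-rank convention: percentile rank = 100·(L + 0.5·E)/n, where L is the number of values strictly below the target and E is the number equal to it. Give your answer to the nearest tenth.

50.0

Count below 121: L = 12; count equal: E = 1; n = 25.
Percentile rank = 100·(12 + 0.5·1)/25 = 100·12.5/25 = 50.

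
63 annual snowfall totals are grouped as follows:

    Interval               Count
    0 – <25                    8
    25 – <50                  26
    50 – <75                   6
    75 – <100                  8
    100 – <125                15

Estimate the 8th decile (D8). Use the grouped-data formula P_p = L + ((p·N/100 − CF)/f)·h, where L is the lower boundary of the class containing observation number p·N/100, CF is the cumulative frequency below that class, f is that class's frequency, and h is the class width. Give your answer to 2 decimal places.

104.00

N = 63; target position k = 80/100 · 63 = 50.4.
Cumulative frequencies: 8, 34, 40, 48, 63.
Observation 50.4 falls in the class 100 – <125.
L = 100, CF = 48, f = 15, h = 25.
P80 = 100 + ((50.4 − 48)/15)·25 = 100 + 4 = 104.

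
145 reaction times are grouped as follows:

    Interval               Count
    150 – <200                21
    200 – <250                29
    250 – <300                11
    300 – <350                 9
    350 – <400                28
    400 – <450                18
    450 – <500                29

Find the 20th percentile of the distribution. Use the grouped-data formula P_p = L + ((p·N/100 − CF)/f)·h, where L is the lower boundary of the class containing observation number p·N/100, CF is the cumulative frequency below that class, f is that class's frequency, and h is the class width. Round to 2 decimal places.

213.79

N = 145; target position k = 20/100 · 145 = 29.
Cumulative frequencies: 21, 50, 61, 70, 98, 116, 145.
Observation 29 falls in the class 200 – <250.
L = 200, CF = 21, f = 29, h = 50.
P20 = 200 + ((29 − 21)/29)·50 = 200 + 13.7931 = 213.793.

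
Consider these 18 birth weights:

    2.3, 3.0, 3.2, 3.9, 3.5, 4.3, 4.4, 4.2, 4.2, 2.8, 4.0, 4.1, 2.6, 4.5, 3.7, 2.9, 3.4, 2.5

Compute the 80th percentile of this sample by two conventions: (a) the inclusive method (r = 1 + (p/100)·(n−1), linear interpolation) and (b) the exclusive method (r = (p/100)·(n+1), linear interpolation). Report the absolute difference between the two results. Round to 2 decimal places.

Sorted: 2.3, 2.5, 2.6, 2.8, 2.9, 3.0, 3.2, 3.4, 3.5, 3.7, 3.9, 4.0, 4.1, 4.2, 4.2, 4.3, 4.4, 4.5.
n = 18.
(a) r = 14.6; between ranks 14 (4.2) and 15 (4.2): 4.2.
(b) r = 15.2; between ranks 15 (4.2) and 16 (4.3): 4.22.
|4.2 − 4.22| = 0.02.

0.02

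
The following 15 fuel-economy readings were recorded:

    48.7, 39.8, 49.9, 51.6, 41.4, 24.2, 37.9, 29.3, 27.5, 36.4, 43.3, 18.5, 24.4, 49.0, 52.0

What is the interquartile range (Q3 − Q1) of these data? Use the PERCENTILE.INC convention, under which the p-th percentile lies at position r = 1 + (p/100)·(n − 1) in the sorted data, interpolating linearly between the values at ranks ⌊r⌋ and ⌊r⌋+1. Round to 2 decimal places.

20.45

Sorted: 18.5, 24.2, 24.4, 27.5, 29.3, 36.4, 37.9, 39.8, 41.4, 43.3, 48.7, 49.0, 49.9, 51.6, 52.0.
n = 15.
P25: r = 4.5; ranks 4–5 are 27.5, 29.3; interpolating gives 28.4.
P75: r = 11.5; ranks 11–12 are 48.7, 49.0; interpolating gives 48.85.
Difference: 48.85 − 28.4 = 20.45.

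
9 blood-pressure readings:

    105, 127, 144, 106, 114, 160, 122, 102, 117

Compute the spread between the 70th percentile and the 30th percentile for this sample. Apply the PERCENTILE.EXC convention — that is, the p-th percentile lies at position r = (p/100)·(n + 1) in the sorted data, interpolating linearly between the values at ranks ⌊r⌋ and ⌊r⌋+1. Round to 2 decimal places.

Sorted: 102, 105, 106, 114, 117, 122, 127, 144, 160.
n = 9.
P30: r = 3 (integer) → 106.
P70: r = 7 (integer) → 127.
Difference: 127 − 106 = 21.

21.00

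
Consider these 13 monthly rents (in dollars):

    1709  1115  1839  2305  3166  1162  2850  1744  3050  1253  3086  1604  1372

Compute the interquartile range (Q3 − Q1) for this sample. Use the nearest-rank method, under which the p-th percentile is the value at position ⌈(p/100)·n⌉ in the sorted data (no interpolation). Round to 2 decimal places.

Sorted: 1115, 1162, 1253, 1372, 1604, 1709, 1744, 1839, 2305, 2850, 3050, 3086, 3166.
n = 13.
P25: rank ⌈25/100·13⌉ = 4 → 1372.
P75: rank ⌈75/100·13⌉ = 10 → 2850.
Difference: 2850 − 1372 = 1478.

1478.00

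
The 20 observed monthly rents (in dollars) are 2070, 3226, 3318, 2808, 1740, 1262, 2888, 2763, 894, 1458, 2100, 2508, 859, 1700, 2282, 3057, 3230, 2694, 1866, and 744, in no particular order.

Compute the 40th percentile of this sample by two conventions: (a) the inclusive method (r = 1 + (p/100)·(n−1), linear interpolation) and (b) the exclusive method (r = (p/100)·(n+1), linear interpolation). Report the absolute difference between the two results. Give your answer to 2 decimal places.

40.80

Sorted: 744, 859, 894, 1262, 1458, 1700, 1740, 1866, 2070, 2100, 2282, 2508, 2694, 2763, 2808, 2888, 3057, 3226, 3230, 3318.
n = 20.
(a) r = 8.6; between ranks 8 (1866) and 9 (2070): 1988.4.
(b) r = 8.4; between ranks 8 (1866) and 9 (2070): 1947.6.
|1988.4 − 1947.6| = 40.8.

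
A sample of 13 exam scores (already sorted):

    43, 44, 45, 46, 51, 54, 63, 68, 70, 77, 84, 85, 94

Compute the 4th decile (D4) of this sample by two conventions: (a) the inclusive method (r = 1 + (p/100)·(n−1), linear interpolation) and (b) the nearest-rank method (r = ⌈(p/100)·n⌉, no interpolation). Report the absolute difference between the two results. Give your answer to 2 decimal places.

0.60

n = 13.
(a) r = 5.8; between ranks 5 (51) and 6 (54): 53.4.
(b) the nearest-rank method: rank 6 → 54.
|53.4 − 54| = 0.6.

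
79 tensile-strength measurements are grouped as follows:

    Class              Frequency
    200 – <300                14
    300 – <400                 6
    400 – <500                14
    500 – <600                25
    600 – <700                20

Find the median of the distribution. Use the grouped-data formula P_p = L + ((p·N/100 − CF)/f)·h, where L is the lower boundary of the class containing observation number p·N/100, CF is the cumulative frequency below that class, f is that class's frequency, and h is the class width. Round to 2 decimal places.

522.00

N = 79; target position k = 50/100 · 79 = 39.5.
Cumulative frequencies: 14, 20, 34, 59, 79.
Observation 39.5 falls in the class 500 – <600.
L = 500, CF = 34, f = 25, h = 100.
P50 = 500 + ((39.5 − 34)/25)·100 = 500 + 22 = 522.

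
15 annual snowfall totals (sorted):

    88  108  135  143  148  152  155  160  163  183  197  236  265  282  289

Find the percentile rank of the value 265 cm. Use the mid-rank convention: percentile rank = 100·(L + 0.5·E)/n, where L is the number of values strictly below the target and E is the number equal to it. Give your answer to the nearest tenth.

Count below 265: L = 12; count equal: E = 1; n = 15.
Percentile rank = 100·(12 + 0.5·1)/15 = 100·12.5/15 = 83.33.

83.3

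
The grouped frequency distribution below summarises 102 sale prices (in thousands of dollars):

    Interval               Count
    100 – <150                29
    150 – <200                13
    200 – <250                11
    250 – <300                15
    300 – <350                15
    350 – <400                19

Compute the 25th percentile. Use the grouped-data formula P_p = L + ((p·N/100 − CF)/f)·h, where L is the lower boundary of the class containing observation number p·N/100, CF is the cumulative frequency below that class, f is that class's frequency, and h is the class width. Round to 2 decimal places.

N = 102; target position k = 25/100 · 102 = 25.5.
Cumulative frequencies: 29, 42, 53, 68, 83, 102.
Observation 25.5 falls in the class 100 – <150.
L = 100, CF = 0, f = 29, h = 50.
P25 = 100 + ((25.5 − 0)/29)·50 = 100 + 43.9655 = 143.966.

143.97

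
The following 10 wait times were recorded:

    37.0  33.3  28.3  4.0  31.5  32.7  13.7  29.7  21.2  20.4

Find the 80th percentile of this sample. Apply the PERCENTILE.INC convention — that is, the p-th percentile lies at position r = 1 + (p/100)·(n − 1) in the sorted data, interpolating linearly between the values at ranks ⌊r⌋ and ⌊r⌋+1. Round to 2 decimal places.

Sorted: 4.0, 13.7, 20.4, 21.2, 28.3, 29.7, 31.5, 32.7, 33.3, 37.0.
n = 10.
r = 1 + (80/100)·(10 − 1) = 1 + 7.2 = 8.2.
Rank 8 is 32.7 and rank 9 is 33.3.
Interpolate: 32.7 + 0.2·(33.3 − 32.7) = 32.7 + 0.2·0.6 = 32.82.

32.82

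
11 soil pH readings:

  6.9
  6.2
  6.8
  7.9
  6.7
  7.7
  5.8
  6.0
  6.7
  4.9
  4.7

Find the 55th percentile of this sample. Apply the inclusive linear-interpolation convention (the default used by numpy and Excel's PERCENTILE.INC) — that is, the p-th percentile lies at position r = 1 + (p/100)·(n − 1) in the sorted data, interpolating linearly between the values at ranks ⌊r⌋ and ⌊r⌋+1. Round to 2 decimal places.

Sorted: 4.7, 4.9, 5.8, 6.0, 6.2, 6.7, 6.7, 6.8, 6.9, 7.7, 7.9.
n = 11.
r = 1 + (55/100)·(11 − 1) = 1 + 5.5 = 6.5.
Rank 6 is 6.7 and rank 7 is 6.7.
Interpolate: 6.7 + 0.5·(6.7 − 6.7) = 6.7 + 0.5·0 = 6.7.

6.70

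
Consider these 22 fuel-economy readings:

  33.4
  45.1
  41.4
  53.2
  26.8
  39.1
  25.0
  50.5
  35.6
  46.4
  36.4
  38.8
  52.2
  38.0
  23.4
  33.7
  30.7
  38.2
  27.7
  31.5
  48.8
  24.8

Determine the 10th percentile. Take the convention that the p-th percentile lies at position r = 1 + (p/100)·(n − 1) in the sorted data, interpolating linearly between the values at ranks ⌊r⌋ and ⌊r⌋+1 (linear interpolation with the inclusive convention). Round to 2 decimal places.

25.18

Sorted: 23.4, 24.8, 25.0, 26.8, 27.7, 30.7, 31.5, 33.4, 33.7, 35.6, 36.4, 38.0, 38.2, 38.8, 39.1, 41.4, 45.1, 46.4, 48.8, 50.5, 52.2, 53.2.
n = 22.
r = 1 + (10/100)·(22 − 1) = 1 + 2.1 = 3.1.
Rank 3 is 25.0 and rank 4 is 26.8.
Interpolate: 25.0 + 0.1·(26.8 − 25.0) = 25.0 + 0.1·1.8 = 25.18.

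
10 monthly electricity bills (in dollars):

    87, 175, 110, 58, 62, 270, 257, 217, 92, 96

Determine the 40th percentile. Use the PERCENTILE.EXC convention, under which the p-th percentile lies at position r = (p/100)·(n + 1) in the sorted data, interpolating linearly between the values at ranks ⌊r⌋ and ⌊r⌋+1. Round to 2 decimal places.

Sorted: 58, 62, 87, 92, 96, 110, 175, 217, 257, 270.
n = 10.
r = (40/100)·(10 + 1) = 4.4.
Rank 4 is 92 and rank 5 is 96.
Interpolate: 92 + 0.4·(96 − 92) = 92 + 0.4·4 = 93.6.

93.60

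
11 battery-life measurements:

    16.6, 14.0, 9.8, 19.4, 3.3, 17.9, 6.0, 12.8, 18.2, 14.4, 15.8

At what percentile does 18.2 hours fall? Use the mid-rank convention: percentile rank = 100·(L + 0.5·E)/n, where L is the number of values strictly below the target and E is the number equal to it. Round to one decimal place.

Sorted: 3.3, 6.0, 9.8, 12.8, 14.0, 14.4, 15.8, 16.6, 17.9, 18.2, 19.4.
Count below 18.2: L = 9; count equal: E = 1; n = 11.
Percentile rank = 100·(9 + 0.5·1)/11 = 100·9.5/11 = 86.36.

86.4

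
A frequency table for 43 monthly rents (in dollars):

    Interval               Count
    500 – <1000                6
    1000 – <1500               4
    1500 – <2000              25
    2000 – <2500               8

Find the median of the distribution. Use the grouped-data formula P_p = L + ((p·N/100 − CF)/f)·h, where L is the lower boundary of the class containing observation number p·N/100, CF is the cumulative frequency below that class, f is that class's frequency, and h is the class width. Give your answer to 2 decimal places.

N = 43; target position k = 50/100 · 43 = 21.5.
Cumulative frequencies: 6, 10, 35, 43.
Observation 21.5 falls in the class 1500 – <2000.
L = 1500, CF = 10, f = 25, h = 500.
P50 = 1500 + ((21.5 − 10)/25)·500 = 1500 + 230 = 1730.

1730.00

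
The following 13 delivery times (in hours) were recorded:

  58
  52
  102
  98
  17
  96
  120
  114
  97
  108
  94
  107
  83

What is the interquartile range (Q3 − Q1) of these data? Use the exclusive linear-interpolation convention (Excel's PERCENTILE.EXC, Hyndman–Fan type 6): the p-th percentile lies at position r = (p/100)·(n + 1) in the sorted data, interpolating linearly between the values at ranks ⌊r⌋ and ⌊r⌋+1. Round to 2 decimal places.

Sorted: 17, 52, 58, 83, 94, 96, 97, 98, 102, 107, 108, 114, 120.
n = 13.
P25: r = 3.5; ranks 3–4 are 58, 83; interpolating gives 70.5.
P75: r = 10.5; ranks 10–11 are 107, 108; interpolating gives 107.5.
Difference: 107.5 − 70.5 = 37.

37.00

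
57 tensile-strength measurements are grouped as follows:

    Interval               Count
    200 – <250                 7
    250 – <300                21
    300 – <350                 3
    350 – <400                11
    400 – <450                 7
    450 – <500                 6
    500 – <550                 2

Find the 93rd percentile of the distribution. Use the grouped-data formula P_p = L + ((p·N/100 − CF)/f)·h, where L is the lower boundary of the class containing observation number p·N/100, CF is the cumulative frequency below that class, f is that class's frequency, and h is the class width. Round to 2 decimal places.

483.42

N = 57; target position k = 93/100 · 57 = 53.01.
Cumulative frequencies: 7, 28, 31, 42, 49, 55, 57.
Observation 53.01 falls in the class 450 – <500.
L = 450, CF = 49, f = 6, h = 50.
P93 = 450 + ((53.01 − 49)/6)·50 = 450 + 33.4167 = 483.417.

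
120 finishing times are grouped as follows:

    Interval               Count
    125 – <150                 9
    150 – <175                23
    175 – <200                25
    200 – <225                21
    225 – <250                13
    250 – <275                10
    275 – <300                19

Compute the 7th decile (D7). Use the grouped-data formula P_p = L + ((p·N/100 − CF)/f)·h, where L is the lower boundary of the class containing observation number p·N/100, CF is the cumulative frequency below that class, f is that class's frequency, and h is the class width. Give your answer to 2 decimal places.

N = 120; target position k = 70/100 · 120 = 84.
Cumulative frequencies: 9, 32, 57, 78, 91, 101, 120.
Observation 84 falls in the class 225 – <250.
L = 225, CF = 78, f = 13, h = 25.
P70 = 225 + ((84 − 78)/13)·25 = 225 + 11.5385 = 236.538.

236.54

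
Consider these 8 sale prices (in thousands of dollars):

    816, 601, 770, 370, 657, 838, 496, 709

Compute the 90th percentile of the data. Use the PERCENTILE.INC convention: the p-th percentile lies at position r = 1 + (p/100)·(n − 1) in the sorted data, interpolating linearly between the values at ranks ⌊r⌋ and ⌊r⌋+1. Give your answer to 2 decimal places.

Sorted: 370, 496, 601, 657, 709, 770, 816, 838.
n = 8.
r = 1 + (90/100)·(8 − 1) = 1 + 6.3 = 7.3.
Rank 7 is 816 and rank 8 is 838.
Interpolate: 816 + 0.3·(838 − 816) = 816 + 0.3·22 = 822.6.

822.60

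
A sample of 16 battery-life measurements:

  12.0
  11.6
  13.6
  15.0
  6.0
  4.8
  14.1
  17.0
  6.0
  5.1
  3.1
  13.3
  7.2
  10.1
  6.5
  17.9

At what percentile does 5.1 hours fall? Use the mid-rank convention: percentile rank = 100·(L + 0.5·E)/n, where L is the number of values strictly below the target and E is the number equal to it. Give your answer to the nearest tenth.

Sorted: 3.1, 4.8, 5.1, 6.0, 6.0, 6.5, 7.2, 10.1, 11.6, 12.0, 13.3, 13.6, 14.1, 15.0, 17.0, 17.9.
Count below 5.1: L = 2; count equal: E = 1; n = 16.
Percentile rank = 100·(2 + 0.5·1)/16 = 100·2.5/16 = 15.62.

15.6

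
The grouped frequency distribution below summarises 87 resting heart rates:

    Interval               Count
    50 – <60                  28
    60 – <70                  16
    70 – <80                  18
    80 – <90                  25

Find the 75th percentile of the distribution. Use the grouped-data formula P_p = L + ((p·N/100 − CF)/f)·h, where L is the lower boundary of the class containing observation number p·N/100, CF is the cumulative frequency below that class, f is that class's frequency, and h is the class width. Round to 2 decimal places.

81.30

N = 87; target position k = 75/100 · 87 = 65.25.
Cumulative frequencies: 28, 44, 62, 87.
Observation 65.25 falls in the class 80 – <90.
L = 80, CF = 62, f = 25, h = 10.
P75 = 80 + ((65.25 − 62)/25)·10 = 80 + 1.3 = 81.3.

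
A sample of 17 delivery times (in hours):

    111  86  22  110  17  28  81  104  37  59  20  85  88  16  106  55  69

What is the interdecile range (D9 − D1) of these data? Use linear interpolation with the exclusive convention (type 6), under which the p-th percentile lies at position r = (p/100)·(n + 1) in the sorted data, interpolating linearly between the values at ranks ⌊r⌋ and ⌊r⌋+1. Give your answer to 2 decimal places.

93.40

Sorted: 16, 17, 20, 22, 28, 37, 55, 59, 69, 81, 85, 86, 88, 104, 106, 110, 111.
n = 17.
P10: r = 1.8; ranks 1–2 are 16, 17; interpolating gives 16.8.
P90: r = 16.2; ranks 16–17 are 110, 111; interpolating gives 110.2.
Difference: 110.2 − 16.8 = 93.4.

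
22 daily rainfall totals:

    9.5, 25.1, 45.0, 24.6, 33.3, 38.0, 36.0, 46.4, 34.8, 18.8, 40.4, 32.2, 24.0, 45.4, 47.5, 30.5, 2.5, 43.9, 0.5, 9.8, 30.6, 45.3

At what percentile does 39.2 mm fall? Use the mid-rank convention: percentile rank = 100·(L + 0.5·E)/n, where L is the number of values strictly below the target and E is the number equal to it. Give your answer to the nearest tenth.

Sorted: 0.5, 2.5, 9.5, 9.8, 18.8, 24.0, 24.6, 25.1, 30.5, 30.6, 32.2, 33.3, 34.8, 36.0, 38.0, 40.4, 43.9, 45.0, 45.3, 45.4, 46.4, 47.5.
Count below 39.2: L = 15; count equal: E = 0; n = 22.
Percentile rank = 100·(15 + 0.5·0)/22 = 100·15/22 = 68.18.

68.2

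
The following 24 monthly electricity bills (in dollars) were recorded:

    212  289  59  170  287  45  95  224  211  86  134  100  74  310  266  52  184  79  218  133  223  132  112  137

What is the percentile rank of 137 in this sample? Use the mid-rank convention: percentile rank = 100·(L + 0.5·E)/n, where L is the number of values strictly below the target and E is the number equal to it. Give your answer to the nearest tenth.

52.1

Sorted: 45, 52, 59, 74, 79, 86, 95, 100, 112, 132, 133, 134, 137, 170, 184, 211, 212, 218, 223, 224, 266, 287, 289, 310.
Count below 137: L = 12; count equal: E = 1; n = 24.
Percentile rank = 100·(12 + 0.5·1)/24 = 100·12.5/24 = 52.08.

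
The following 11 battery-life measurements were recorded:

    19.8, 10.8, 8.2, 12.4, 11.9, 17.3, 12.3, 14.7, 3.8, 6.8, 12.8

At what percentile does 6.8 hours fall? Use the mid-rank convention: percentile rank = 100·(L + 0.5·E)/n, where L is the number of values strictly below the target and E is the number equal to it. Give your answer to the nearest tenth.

Sorted: 3.8, 6.8, 8.2, 10.8, 11.9, 12.3, 12.4, 12.8, 14.7, 17.3, 19.8.
Count below 6.8: L = 1; count equal: E = 1; n = 11.
Percentile rank = 100·(1 + 0.5·1)/11 = 100·1.5/11 = 13.64.

13.6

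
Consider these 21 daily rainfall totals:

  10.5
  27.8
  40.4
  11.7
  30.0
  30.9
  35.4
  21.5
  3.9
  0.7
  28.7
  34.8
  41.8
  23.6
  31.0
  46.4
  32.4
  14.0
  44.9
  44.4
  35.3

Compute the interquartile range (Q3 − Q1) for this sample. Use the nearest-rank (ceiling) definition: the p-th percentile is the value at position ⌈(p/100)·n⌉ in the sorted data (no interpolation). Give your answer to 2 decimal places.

13.90

Sorted: 0.7, 3.9, 10.5, 11.7, 14.0, 21.5, 23.6, 27.8, 28.7, 30.0, 30.9, 31.0, 32.4, 34.8, 35.3, 35.4, 40.4, 41.8, 44.4, 44.9, 46.4.
n = 21.
P25: rank ⌈25/100·21⌉ = 6 → 21.5.
P75: rank ⌈75/100·21⌉ = 16 → 35.4.
Difference: 35.4 − 21.5 = 13.9.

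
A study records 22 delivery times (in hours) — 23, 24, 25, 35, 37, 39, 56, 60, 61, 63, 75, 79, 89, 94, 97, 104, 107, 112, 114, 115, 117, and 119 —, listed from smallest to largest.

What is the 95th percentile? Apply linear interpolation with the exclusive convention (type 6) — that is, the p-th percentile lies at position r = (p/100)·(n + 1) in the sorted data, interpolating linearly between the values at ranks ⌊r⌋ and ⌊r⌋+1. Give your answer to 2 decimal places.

n = 22.
r = (95/100)·(22 + 1) = 21.85.
Rank 21 is 117 and rank 22 is 119.
Interpolate: 117 + 0.85·(119 − 117) = 117 + 0.85·2 = 118.7.

118.70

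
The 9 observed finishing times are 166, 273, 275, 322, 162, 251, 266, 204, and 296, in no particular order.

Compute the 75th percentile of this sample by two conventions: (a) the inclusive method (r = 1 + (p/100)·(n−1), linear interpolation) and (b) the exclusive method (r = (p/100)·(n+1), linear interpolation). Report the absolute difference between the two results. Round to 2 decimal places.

10.50

Sorted: 162, 166, 204, 251, 266, 273, 275, 296, 322.
n = 9.
(a) r = 7 → value at rank 7 = 275.
(b) r = 7.5; between ranks 7 (275) and 8 (296): 285.5.
|275 − 285.5| = 10.5.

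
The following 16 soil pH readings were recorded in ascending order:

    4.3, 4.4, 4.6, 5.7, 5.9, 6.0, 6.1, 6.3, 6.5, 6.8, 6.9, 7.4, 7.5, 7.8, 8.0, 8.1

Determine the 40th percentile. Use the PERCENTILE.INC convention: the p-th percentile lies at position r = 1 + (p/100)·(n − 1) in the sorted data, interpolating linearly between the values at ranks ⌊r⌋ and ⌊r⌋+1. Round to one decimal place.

6.1

n = 16.
r = 1 + (40/100)·(16 − 1) = 1 + 6 = 7.
r is an integer, so P40 is the value at rank 7: 6.1.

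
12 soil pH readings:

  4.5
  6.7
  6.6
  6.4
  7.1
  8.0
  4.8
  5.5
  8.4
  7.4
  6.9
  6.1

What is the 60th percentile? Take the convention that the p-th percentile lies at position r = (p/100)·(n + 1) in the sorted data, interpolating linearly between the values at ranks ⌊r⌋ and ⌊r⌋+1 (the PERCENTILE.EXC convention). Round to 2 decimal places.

Sorted: 4.5, 4.8, 5.5, 6.1, 6.4, 6.6, 6.7, 6.9, 7.1, 7.4, 8.0, 8.4.
n = 12.
r = (60/100)·(12 + 1) = 7.8.
Rank 7 is 6.7 and rank 8 is 6.9.
Interpolate: 6.7 + 0.8·(6.9 − 6.7) = 6.7 + 0.8·0.2 = 6.86.

6.86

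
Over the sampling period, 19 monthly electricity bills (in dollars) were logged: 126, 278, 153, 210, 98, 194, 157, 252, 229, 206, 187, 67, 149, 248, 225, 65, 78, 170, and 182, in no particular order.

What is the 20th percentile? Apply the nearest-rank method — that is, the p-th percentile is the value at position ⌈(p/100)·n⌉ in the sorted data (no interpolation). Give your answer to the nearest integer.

Sorted: 65, 67, 78, 98, 126, 149, 153, 157, 170, 182, 187, 194, 206, 210, 225, 229, 248, 252, 278.
n = 19.
Position = ⌈20/100 · 19⌉ = ⌈3.8⌉ = 4.
The value at rank 4 is 98.

98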